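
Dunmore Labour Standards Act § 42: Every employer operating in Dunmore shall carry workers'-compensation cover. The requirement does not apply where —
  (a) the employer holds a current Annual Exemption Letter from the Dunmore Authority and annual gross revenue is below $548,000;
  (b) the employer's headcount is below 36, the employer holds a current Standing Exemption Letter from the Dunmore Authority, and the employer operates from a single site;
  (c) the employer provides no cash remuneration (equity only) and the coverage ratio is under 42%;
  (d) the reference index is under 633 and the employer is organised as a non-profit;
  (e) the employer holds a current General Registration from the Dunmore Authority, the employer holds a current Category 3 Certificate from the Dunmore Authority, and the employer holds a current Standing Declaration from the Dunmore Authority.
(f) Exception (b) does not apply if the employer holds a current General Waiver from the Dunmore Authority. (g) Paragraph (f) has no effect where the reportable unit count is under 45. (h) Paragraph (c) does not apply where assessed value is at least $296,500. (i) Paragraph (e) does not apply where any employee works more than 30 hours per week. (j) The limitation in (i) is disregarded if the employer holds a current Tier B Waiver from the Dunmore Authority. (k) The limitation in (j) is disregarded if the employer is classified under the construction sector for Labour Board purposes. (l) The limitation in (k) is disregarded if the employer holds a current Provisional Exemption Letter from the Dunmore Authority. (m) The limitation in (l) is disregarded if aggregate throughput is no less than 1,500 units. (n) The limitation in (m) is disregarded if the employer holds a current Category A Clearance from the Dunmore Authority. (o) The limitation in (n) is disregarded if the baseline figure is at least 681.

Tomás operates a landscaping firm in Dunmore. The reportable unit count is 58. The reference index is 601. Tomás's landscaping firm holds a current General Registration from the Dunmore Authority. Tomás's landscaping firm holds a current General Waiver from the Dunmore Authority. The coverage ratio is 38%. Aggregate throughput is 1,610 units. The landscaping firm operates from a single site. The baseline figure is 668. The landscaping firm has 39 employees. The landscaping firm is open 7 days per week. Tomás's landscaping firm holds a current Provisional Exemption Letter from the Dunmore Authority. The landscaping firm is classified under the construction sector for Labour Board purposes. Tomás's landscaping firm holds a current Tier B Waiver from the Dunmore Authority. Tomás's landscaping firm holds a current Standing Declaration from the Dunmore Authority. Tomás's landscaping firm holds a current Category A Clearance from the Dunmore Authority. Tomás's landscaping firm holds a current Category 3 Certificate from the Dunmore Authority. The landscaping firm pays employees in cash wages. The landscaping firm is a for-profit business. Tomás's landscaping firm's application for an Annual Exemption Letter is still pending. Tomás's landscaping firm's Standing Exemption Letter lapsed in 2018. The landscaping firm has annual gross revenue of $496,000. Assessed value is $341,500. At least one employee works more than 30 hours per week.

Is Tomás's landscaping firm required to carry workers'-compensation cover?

Exception (a) does not apply: no current Annual Exemption Letter is held.
Exception (b) requires that the employer's headcount is below 36; but the employer's headcount is 39, not below 36, so (b) is unavailable.
Exception (c) requires that the employer provides no cash remuneration (equity only); but employees are paid cash wages, so (c) is unavailable.
Exception (d) fails — the employer is for-profit.
Exception (e)'s conditions are all satisfied: a current General Registration is held; a current Category 3 Certificate is held; a current Standing Declaration is held. Under paragraphs (i)–(o): (i) applies (at least one employee exceeds 30 hours/week), but is displaced by (j): (j) is engaged — a current Tier B Waiver is held. (k) applies (the landscaping firm is classified under the construction sector), but is displaced by (l): (l) operates against (k): a current Provisional Exemption Letter is held. (m) would limit (l) — aggregate throughput is 1,610 units, meeting the 1,500 units threshold — but (n) sets (m) aside: (n) applies — a current Category A Clearance is held. (o) is inapplicable (the baseline figure is 668, short of 681), so (n) stands. Exception (e) stands.

No — exception (e) applies; Tomás's landscaping firm is not required to carry workers'-compensation cover.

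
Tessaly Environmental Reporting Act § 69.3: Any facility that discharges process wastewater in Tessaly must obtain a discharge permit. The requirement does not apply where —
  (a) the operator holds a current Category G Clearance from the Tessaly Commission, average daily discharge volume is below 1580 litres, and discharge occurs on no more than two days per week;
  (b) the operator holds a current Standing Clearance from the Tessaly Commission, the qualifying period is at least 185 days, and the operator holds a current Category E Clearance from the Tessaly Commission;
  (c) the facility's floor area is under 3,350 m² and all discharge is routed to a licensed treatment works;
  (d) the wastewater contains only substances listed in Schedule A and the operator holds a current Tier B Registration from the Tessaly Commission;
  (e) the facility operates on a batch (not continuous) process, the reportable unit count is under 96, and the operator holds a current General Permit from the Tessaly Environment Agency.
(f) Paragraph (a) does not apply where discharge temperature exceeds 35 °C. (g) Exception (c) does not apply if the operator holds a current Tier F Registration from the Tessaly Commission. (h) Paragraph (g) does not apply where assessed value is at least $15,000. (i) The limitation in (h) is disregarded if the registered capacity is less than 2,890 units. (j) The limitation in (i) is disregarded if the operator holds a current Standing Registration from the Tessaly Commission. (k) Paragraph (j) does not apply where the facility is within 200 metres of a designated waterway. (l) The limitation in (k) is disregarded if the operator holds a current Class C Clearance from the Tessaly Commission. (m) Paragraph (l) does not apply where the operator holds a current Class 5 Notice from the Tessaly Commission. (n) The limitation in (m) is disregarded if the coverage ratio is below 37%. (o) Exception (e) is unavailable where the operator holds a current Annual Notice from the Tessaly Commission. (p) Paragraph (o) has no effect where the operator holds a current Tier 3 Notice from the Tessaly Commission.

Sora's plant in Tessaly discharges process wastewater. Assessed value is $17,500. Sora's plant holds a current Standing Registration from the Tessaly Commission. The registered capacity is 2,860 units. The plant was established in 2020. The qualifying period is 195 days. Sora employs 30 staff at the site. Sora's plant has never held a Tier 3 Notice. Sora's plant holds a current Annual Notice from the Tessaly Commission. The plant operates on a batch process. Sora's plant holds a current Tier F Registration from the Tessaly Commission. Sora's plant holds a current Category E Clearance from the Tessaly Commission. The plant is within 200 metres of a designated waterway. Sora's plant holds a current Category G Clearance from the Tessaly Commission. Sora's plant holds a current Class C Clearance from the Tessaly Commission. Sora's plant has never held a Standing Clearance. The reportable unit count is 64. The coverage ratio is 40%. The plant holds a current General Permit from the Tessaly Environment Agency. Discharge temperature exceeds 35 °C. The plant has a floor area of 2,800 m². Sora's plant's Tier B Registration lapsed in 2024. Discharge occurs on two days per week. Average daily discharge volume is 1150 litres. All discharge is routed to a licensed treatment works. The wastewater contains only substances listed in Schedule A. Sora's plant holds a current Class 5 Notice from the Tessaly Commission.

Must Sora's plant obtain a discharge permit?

Exception (a) is satisfied on its face — a current Category G Clearance is held; average daily discharge volume is 1150 litres, below the 1580 litres limit; discharge occurs on no more than two days per week. But applying paragraph (f): (f) operates — discharge temperature exceeds 35 °C. Exception (a) does not apply.
Exception (b) requires that the operator holds a current Standing Clearance from the Tessaly Commission; but the Standing Clearance is not current, so (b) is unavailable.
Exception (c) is satisfied on its face — the facility's floor area is 2,800 m², under the 3,350 m² limit; discharge is routed to a licensed treatment works. But applying paragraphs (g)–(n): (g) is engaged — a current Tier F Registration is held. (h) would limit (g) — assessed value is $17,500, meeting the $15,000 threshold — but (i) sets (h) aside: (i) operates against (h): the registered capacity is 2,860 units, less than the 2,890 units limit. (j) would limit (i) — a current Standing Registration is held — but (k) sets (j) aside: (k) is triggered — the plant is within 200 m of a designated waterway. (l) operates (a current Class C Clearance is held), but is displaced by (m): (m) applies — a current Class 5 Notice is held. (n) does not operate here (the coverage ratio is 40%, not below 37%), so (m) stands. So (c) is unavailable.
Exception (d) requires that the operator holds a current Tier B Registration from the Tessaly Commission; but no current Tier B Registration is held, so (d) is unavailable.
All of (e)'s requirements are met (the facility operates on a batch process; the reportable unit count is 64, under the 96 limit; a current General Permit is held). Turning to paragraphs (o)–(p): (o) is triggered — a current Annual Notice is held. (p) is not triggered (no current Tier 3 Notice is held), so (o) stands. Exception (e) does not apply.
None of the exceptions is available; § 69.3 applies in full.

Yes — Sora's plant must obtain a discharge permit.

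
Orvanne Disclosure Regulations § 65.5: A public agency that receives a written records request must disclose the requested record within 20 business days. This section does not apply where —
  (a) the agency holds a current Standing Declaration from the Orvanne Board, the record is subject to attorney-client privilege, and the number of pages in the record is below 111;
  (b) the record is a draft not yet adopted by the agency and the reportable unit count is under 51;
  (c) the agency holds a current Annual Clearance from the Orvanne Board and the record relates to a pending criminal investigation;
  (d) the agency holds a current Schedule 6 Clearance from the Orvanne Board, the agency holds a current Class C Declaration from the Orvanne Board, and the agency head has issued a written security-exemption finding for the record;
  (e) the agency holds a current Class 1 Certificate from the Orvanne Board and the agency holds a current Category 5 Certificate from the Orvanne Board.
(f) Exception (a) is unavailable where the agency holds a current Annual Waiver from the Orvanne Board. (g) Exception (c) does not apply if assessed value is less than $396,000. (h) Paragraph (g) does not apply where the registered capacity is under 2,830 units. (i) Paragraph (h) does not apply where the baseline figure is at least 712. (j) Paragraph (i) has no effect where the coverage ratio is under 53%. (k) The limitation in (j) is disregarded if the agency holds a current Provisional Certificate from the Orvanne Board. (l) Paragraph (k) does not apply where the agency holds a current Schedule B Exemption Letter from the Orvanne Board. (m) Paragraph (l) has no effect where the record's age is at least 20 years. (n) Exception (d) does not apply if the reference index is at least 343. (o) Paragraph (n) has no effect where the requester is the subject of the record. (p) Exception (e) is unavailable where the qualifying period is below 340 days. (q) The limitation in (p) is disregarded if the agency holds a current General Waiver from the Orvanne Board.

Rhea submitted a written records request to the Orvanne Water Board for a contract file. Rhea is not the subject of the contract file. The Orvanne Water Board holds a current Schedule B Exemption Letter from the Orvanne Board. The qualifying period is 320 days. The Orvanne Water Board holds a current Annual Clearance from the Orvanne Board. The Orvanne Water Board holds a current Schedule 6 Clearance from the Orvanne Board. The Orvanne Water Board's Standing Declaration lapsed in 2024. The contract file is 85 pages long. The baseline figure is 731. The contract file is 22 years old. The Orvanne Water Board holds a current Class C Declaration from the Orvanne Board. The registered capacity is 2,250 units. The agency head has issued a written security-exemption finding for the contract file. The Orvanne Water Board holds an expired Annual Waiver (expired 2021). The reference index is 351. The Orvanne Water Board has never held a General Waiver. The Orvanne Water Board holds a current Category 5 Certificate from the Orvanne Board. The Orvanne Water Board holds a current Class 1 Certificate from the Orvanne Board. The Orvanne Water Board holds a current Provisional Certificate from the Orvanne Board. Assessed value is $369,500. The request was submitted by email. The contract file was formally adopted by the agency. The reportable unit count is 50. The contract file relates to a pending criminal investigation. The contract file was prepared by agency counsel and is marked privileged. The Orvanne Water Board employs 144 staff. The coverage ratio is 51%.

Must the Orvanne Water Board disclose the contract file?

Exception (a) fails — the Standing Declaration is not current.
Exception (b) does not apply: the contract file has been formally adopted.
Exception (c) is satisfied on its face — a current Annual Clearance is held; the contract file relates to a pending investigation. However, paragraphs (g)–(m) must be considered: (g) is engaged — assessed value is $369,500, less than the $396,000 limit. (h) would limit (g) — the registered capacity is 2,250 units, under the 2,830 units limit — but (i) sets (h) aside: (i) operates against (h): the baseline figure is 731, meeting the 712 threshold. (j) operates (the coverage ratio is 51%, under the 53% limit), but is overridden by (k): (k) applies — a current Provisional Certificate is held. (l) is triggered (a current Schedule B Exemption Letter is held), but is overridden by (m): (m) operates against (l): the record's age is 22 years, meeting the 20 years threshold. So (c) is unavailable.
Exception (d)'s conditions are all satisfied: a current Schedule 6 Clearance is held; a current Class C Declaration is held; a written security-exemption finding has been issued. Turning to paragraphs (n)–(o): (n) is engaged — the reference index is 351, meeting the 343 threshold. (o), which would lift (n), is not engaged — Rhea is not the subject of the contract file. (d) is therefore removed.
Exception (e) is satisfied on its face — a current Class 1 Certificate is held; a current Category 5 Certificate is held. However, paragraphs (p)–(q) must be considered: (p) applies — the qualifying period is 320 days, below the 340 days limit. (q), which would lift (p), is not triggered — no current General Waiver is held. (e) is therefore removed.
None of the exceptions is available; § 65.5 applies in full.

Yes — the Orvanne Water Board must disclose the contract file.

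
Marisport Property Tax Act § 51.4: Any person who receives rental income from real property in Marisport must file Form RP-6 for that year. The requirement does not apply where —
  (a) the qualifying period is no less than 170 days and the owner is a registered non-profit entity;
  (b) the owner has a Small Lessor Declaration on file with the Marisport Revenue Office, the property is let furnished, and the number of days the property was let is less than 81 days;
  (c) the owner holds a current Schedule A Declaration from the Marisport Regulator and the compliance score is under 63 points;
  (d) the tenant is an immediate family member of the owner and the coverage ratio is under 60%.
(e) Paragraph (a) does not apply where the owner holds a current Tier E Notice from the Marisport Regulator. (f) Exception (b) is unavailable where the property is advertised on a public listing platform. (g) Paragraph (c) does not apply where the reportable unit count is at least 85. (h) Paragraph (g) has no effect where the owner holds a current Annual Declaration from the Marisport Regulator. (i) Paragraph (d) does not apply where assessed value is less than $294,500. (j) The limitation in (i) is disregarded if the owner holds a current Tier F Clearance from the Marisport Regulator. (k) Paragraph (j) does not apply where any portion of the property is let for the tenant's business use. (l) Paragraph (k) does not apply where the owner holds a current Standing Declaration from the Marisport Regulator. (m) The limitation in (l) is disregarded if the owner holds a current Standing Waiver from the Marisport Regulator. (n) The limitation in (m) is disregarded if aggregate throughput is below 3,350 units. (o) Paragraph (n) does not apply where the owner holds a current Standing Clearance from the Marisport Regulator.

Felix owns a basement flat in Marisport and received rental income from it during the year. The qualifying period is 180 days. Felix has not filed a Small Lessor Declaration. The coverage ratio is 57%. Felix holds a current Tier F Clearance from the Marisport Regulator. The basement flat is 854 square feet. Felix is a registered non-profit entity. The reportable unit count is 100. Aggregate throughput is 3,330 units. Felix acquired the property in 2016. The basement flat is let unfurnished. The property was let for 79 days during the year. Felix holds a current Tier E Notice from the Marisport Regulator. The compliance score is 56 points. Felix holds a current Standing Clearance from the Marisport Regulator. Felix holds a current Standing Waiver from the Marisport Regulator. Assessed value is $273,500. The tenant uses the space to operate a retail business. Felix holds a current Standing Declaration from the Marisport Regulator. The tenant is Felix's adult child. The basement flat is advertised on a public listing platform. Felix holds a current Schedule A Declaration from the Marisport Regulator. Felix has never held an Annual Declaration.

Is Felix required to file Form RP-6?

Yes — Felix must file Form RP-6.

Exception (a): the qualifying period is 180 days, meeting the 170 days threshold; Felix is a registered non-profit — every condition holds. However, paragraph (e) must be considered: (e) applies — a current Tier E Notice is held. Exception (a) does not apply.
Exception (b) does not apply: no Small Lessor Declaration is on file.
Exception (c) is satisfied on its face — a current Schedule A Declaration is held; the compliance score is 56 points, under the 63 points limit. But: (g) is triggered — the reportable unit count is 100, meeting the 85 threshold. (h), which would lift (g), is inapplicable — the Annual Declaration is not current. Exception (c) does not apply.
Exception (d): the tenant is an immediate family member; the coverage ratio is 57%, under the 60% limit — every condition holds. Turning to paragraphs (i)–(o): (i) is engaged — assessed value is $273,500, less than the $294,500 limit. (j) would limit (i) — a current Tier F Clearance is held — but (k) sets (j) aside: (k) operates against (j): the space is let for business use. (l) would limit (k) — a current Standing Declaration is held — but (m) sets (l) aside: (m) operates against (l): a current Standing Waiver is held. (n) would limit (m) — aggregate throughput is 3,330 units, below the 3,350 units limit — but (o) sets (n) aside: (o) operates — a current Standing Clearance is held. (d) is therefore removed.
Every exception is unavailable, so the rule governs.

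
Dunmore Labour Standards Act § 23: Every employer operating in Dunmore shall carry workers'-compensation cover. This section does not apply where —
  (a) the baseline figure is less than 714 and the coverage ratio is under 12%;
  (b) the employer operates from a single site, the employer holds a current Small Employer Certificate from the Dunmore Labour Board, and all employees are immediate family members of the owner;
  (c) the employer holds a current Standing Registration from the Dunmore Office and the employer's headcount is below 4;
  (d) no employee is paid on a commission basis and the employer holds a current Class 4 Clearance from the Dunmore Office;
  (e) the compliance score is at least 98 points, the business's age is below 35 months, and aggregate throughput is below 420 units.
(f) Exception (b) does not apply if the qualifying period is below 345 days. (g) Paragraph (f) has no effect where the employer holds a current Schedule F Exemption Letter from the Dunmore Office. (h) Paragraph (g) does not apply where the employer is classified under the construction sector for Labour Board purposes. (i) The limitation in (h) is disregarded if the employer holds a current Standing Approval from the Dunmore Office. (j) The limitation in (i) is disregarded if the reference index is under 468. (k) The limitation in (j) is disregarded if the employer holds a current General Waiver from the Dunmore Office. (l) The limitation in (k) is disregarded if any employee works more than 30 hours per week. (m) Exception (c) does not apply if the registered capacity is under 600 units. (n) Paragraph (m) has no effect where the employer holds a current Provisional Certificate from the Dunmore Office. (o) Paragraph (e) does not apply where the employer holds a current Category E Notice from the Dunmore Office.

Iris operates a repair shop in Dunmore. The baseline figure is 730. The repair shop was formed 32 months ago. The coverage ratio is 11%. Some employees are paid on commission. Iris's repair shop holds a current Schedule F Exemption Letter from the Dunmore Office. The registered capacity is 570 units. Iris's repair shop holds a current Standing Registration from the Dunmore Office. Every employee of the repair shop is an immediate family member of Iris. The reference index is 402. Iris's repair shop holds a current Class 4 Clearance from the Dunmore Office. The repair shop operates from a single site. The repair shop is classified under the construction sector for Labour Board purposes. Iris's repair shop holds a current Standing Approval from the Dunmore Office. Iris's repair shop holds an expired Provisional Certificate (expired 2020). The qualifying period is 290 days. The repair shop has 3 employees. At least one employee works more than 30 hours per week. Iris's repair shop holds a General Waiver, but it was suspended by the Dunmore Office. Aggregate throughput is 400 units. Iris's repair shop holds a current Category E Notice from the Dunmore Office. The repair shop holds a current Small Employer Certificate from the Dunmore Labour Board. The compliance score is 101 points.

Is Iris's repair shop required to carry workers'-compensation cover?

Exception (a) fails — the baseline figure is 730, not less than 714.
Exception (b)'s conditions are all satisfied: the employer operates from a single site; a current Small Employer Certificate is held; every employee is an immediate family member. However, paragraphs (f)–(l) must be considered: (f) applies — the qualifying period is 290 days, below the 345 days limit. (g) is engaged (a current Schedule F Exemption Letter is held), but is displaced by (h): (h) operates — the repair shop is classified under the construction sector. (i) would limit (h) — a current Standing Approval is held — but (j) sets (i) aside: (j) is triggered — the reference index is 402, under the 468 limit. (k) does not operate here (there is no General Waiver in force), so (j) stands. So (b) is unavailable.
Exception (c): a current Standing Registration is held; the employer's headcount is 3, below the 4 limit — every condition holds. But applying paragraphs (m)–(n): (m) is triggered — the registered capacity is 570 units, under the 600 units limit. (n), which would lift (m), is inapplicable — there is no Provisional Certificate in force. (c) is therefore removed.
Exception (d) does not apply: some employees are paid on commission.
Exception (e) is satisfied on its face — the compliance score is 101 points, meeting the 98 points threshold; the business's age is 32 months, below the 35 months limit; aggregate throughput is 400 units, below the 420 units limit. However, paragraph (o) must be considered: (o) operates against (e): a current Category E Notice is held. (e) is therefore removed.
None of the exceptions is available; § 23 applies in full.

Yes — Iris's repair shop must carry workers'-compensation cover.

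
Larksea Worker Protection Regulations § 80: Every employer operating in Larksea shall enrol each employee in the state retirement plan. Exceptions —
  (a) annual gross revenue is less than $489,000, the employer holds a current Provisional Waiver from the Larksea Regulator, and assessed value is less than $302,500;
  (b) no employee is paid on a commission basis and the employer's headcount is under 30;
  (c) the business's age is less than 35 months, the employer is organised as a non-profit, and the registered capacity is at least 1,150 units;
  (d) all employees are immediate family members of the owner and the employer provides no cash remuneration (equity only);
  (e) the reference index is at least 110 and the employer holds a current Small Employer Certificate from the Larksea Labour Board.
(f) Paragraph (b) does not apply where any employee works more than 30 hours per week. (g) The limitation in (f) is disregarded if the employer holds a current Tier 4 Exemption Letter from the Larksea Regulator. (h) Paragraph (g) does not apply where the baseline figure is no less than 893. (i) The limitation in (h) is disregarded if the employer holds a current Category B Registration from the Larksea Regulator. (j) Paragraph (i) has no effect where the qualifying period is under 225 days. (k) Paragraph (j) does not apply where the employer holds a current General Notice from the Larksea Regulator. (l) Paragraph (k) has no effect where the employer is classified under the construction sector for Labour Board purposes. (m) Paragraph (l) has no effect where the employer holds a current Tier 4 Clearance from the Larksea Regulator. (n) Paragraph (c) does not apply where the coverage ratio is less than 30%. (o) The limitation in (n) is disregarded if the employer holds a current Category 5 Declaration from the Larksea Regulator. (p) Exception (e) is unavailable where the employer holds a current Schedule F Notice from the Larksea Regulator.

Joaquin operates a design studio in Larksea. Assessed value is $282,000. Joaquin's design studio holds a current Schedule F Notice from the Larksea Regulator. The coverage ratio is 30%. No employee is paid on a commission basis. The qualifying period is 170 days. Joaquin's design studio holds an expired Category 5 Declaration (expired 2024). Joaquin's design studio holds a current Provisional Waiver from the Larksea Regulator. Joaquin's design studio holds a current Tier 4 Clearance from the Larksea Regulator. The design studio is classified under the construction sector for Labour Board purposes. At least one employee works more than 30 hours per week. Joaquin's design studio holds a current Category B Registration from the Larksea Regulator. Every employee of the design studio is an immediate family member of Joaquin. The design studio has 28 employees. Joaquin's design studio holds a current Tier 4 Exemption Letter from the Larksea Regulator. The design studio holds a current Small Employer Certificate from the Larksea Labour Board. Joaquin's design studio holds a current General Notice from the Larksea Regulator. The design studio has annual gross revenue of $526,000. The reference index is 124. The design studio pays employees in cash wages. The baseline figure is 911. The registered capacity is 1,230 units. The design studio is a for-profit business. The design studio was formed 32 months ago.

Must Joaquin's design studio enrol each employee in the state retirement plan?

No — exception (b) applies; Joaquin's design studio is not required to enrol each employee in the state retirement plan.

Exception (a) requires that annual gross revenue is less than $489,000; but annual gross revenue is $526,000, not less than $489,000, so (a) is unavailable.
All of (b)'s requirements are met (no employee is paid on commission; the employer's headcount is 28, under the 30 limit). Considering the limiting provisions: (f) would limit (b) — at least one employee exceeds 30 hours/week — but (g) sets (f) aside: (g) is triggered — a current Tier 4 Exemption Letter is held. (h) is engaged (the baseline figure is 911, meeting the 893 threshold), but is set aside by (i): (i) is engaged — a current Category B Registration is held. (j) would limit (i) — the qualifying period is 170 days, under the 225 days limit — but (k) sets (j) aside: (k) operates against (j): a current General Notice is held. (l) would limit (k) — the design studio is classified under the construction sector — but (m) sets (l) aside: (m) operates against (l): a current Tier 4 Clearance is held. So (b) applies.
Exception (c) fails — the employer is for-profit.
Exception (d) fails — employees are paid cash wages.
Exception (e): the reference index is 124, meeting the 110 threshold; a current Small Employer Certificate is held — every condition holds. Turning to paragraph (p): (p) operates against (e): a current Schedule F Notice is held. Exception (e) does not apply.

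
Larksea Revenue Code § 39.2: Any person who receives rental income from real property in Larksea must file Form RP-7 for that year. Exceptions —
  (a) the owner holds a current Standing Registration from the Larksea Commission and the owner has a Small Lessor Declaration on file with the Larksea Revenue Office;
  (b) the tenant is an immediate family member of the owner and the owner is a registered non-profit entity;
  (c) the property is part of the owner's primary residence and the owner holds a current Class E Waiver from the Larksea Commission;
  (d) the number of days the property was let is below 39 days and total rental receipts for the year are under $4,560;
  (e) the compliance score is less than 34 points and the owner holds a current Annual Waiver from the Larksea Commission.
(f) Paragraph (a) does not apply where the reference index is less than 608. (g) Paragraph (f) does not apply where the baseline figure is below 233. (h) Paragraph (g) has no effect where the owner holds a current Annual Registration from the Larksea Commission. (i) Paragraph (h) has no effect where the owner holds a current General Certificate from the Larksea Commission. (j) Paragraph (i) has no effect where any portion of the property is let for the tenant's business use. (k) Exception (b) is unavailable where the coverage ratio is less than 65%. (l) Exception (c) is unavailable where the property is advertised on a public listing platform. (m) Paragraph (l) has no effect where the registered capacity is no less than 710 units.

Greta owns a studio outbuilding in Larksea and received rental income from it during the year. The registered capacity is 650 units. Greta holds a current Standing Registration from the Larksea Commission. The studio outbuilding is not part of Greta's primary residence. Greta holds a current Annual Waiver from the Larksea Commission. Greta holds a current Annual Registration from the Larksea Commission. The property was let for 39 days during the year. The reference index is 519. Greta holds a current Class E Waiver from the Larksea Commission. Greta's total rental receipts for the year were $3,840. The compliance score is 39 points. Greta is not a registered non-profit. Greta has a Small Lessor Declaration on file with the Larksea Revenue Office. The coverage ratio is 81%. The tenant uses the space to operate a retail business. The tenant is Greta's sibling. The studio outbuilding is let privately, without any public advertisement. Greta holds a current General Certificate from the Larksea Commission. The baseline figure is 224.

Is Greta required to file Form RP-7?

Yes — Greta must file Form RP-7.

All of (a)'s requirements are met (a current Standing Registration is held; a Small Lessor Declaration is on file). Turning to paragraphs (f)–(j): (f) operates against (a): the reference index is 519, less than the 608 limit. (g) is triggered (the baseline figure is 224, below the 233 limit), but is itself disapplied by (h): (h) operates against (g): a current Annual Registration is held. (i) applies (a current General Certificate is held), but is overridden by (j): (j) operates against (i): the space is let for business use. So (a) is unavailable.
Exception (b) does not apply: Greta is not a registered non-profit.
Exception (c) fails — the studio outbuilding is not part of the primary residence.
Exception (d) does not apply: the number of days the property was let is 39 days, not below 39 days.
Exception (e) does not apply: the compliance score is 39 points, not less than 34 points.
No exception is made out. Greta falls within the general rule.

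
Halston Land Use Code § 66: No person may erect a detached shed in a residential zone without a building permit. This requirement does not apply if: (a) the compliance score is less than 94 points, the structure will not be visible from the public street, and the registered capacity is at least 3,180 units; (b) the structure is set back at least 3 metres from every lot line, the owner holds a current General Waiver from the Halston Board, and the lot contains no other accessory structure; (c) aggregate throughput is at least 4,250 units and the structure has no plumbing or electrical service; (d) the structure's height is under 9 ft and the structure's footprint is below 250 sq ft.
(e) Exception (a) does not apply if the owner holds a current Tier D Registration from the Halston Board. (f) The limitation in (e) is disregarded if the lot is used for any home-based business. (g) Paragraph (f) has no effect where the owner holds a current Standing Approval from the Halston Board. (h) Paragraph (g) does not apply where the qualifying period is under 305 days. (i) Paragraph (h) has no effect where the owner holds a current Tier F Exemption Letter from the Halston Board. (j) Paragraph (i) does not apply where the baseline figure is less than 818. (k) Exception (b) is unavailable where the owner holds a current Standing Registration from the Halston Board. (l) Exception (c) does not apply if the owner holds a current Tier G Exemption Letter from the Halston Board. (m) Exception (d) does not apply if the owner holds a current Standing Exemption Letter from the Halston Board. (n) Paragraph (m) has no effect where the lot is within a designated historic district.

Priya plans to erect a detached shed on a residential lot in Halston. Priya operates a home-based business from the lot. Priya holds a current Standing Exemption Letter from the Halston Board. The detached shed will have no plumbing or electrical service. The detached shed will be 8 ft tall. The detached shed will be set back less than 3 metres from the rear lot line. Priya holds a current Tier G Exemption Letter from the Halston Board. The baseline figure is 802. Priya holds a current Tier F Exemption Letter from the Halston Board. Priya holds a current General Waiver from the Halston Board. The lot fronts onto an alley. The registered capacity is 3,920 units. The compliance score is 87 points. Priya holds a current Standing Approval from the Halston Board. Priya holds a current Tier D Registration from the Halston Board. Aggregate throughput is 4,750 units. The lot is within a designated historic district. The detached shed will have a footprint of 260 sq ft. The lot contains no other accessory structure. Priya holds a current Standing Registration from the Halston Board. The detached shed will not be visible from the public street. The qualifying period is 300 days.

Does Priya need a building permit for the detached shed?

No — exception (a) applies; Priya does not need a building permit.

Exception (a) is satisfied on its face — the compliance score is 87 points, less than the 94 points limit; the structure will not be visible from the street; the registered capacity is 3,920 units, meeting the 3,180 units threshold. Under paragraphs (e)–(j): (e) operates (a current Tier D Registration is held), but is displaced by (f): (f) applies — a home-based business operates on the lot. (g) applies (a current Standing Approval is held), but yields to (h): (h) operates against (g): the qualifying period is 300 days, under the 305 days limit. (i) would limit (h) — a current Tier F Exemption Letter is held — but (j) sets (i) aside: (j) operates against (i): the baseline figure is 802, less than the 818 limit. So (a) applies.
Exception (b) requires that the structure is set back at least 3 metres from every lot line; but the rear setback is under 3 m, so (b) is unavailable.
Exception (c)'s conditions are all satisfied: aggregate throughput is 4,750 units, meeting the 4,250 units threshold; there is no plumbing or electrical service. But: (l) operates against (c): a current Tier G Exemption Letter is held. So (c) is unavailable.
Exception (d) requires that the structure's footprint is below 250 sq ft; but the structure's footprint is 260 sq ft, not below 250 sq ft, so (d) is unavailable.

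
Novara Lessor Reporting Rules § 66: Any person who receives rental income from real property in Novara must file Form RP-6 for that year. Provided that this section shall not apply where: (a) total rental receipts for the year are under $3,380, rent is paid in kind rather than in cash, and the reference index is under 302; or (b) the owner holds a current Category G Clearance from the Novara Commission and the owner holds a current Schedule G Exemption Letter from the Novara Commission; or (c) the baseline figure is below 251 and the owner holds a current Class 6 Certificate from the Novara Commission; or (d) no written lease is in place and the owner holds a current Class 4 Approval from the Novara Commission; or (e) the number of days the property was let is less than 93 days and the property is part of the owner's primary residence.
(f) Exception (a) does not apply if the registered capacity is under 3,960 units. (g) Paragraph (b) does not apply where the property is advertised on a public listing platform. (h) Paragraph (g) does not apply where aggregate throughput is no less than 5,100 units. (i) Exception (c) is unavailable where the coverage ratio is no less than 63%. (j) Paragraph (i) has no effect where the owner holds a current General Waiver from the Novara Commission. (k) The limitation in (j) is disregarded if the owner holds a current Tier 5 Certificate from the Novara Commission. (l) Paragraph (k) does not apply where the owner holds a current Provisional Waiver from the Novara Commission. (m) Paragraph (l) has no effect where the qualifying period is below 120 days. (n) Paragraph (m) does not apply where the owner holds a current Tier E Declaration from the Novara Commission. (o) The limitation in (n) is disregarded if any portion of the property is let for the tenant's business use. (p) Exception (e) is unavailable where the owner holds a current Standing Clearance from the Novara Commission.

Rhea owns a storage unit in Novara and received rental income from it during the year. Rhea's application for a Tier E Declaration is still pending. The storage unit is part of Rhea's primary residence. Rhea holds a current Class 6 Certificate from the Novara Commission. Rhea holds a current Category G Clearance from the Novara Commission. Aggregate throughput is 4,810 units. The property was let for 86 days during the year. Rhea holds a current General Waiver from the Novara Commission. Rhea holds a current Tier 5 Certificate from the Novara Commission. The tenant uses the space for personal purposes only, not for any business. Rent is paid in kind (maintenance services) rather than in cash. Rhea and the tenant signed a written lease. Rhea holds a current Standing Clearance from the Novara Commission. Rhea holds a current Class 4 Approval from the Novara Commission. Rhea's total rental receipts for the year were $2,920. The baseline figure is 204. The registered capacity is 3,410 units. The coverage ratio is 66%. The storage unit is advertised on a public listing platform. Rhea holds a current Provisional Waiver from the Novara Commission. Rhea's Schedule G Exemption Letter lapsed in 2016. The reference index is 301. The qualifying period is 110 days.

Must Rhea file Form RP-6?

Exception (a)'s conditions are all satisfied: total rental receipts for the year are $2,920, under the $3,380 limit; rent is paid in kind; the reference index is 301, under the 302 limit. But applying paragraph (f): (f) operates against (a): the registered capacity is 3,410 units, under the 3,960 units limit. So (a) is unavailable.
Exception (b) does not apply: there is no Schedule G Exemption Letter in force.
Exception (c)'s conditions are all satisfied: the baseline figure is 204, below the 251 limit; a current Class 6 Certificate is held. Turning to paragraphs (i)–(o): (i) operates against (c): the coverage ratio is 66%, meeting the 63% threshold. (j) would limit (i) — a current General Waiver is held — but (k) sets (j) aside: (k) is triggered — a current Tier 5 Certificate is held. (l) would limit (k) — a current Provisional Waiver is held — but (m) sets (l) aside: (m) operates against (l): the qualifying period is 110 days, below the 120 days limit. (n), which would lift (m), does not operate here — the Tier E Declaration is not current. So (c) is unavailable.
Exception (d) requires that no written lease is in place; but a written lease is in place, so (d) is unavailable.
Exception (e): the number of days the property was let is 86 days, less than the 93 days limit; the storage unit is part of the primary residence — every condition holds. But: (p) is triggered — a current Standing Clearance is held. Exception (e) does not apply.
None of the exceptions is available; § 66 applies in full.

Yes — Rhea must file Form RP-6.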